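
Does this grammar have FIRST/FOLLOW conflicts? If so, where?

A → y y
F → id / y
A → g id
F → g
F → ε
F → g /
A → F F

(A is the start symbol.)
Yes. F → id '/' y with FOLLOW(F) on { 'id' }; F → g with FOLLOW(F) on { 'g' }; F → g '/' with FOLLOW(F) on { 'g' }

A FIRST/FOLLOW conflict occurs when a non-terminal N has a nullable alternative N → β (β ⇒* ε) and another alternative N → α with FIRST(α) ∩ FOLLOW(N) ≠ ∅: on such a lookahead the parser cannot decide between expanding α and letting N vanish via β.

Nullable non-terminals: A, F.
FIRST sets used below: FIRST(F) = { 'g', 'id', ε }

A: nullable alternative(s) A → F F; FOLLOW(A) = { $ }
  A → y y: FIRST \ {ε} = { 'y' } — disjoint from FOLLOW(A)
  A → g id: FIRST \ {ε} = { 'g' } — disjoint from FOLLOW(A)
  A → F F: FIRST \ {ε} = { 'g', 'id' } — this is the only nullable alternative, skip

F: nullable alternative(s) F → ε; FOLLOW(F) = { $, 'g', 'id' }
  F → id / y: FIRST \ {ε} = { 'id' } — overlaps FOLLOW(F) on { 'id' }: CONFLICT
  F → g: FIRST \ {ε} = { 'g' } — overlaps FOLLOW(F) on { 'g' }: CONFLICT
  F → ε: FIRST \ {ε} = { } — this is the only nullable alternative, skip
  F → g /: FIRST \ {ε} = { 'g' } — overlaps FOLLOW(F) on { 'g' }: CONFLICT

So the grammar has 3 FIRST/FOLLOW conflicts (marked CONFLICT above).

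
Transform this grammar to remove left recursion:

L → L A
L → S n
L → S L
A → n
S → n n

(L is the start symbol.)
L → S n L'
L → S L L'
L' → A L'
L' → ε
A → n
S → n n

L is directly left-recursive. The standard transformation for
  A → A α₁ | ... | A α_m | β₁ | ... | β_n
is
  A  → β₁ A' | ... | β_n A'
  A' → α₁ A' | ... | α_m A' | ε

L → S n becomes L → S n L'
L → S L becomes L → S L L'
L → L A becomes L' → A L'
Add L' → ε

Productions for other non-terminals are unchanged:
  A → n
  S → n n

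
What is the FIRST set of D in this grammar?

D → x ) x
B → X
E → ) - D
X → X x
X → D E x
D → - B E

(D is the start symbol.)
To compute FIRST(D), examine every production with D on the left-hand side, reading each right-hand side left to right until a non-nullable symbol is reached.

From D → x ) x:
  - x is a terminal: add 'x' and stop
From D → - B E:
  - '-' is a terminal: add '-' and stop

Collecting: FIRST(D) = { '-', 'x' }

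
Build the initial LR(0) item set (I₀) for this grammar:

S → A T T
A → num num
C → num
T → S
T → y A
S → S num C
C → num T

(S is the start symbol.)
{ [A → . num num], [S → . A T T], [S → . S num C], [S' → . S] }

First, augment the grammar with S' → S
I₀ = CLOSURE({ [S' → . S] }):
  [S' → . S] has the dot before S: add [S → . A T T], [S → . S num C]
  [S → . A T T] has the dot before A: add [A → . num num]
No further items can be added.

I₀ = { [A → . num num], [S → . A T T], [S → . S num C], [S' → . S] }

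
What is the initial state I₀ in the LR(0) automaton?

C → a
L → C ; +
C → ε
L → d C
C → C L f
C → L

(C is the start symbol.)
{ [C → . C L f], [C → . L], [C → . a], [C → .], [C' → . C], [L → . C ; +], [L → . d C] }

First, augment the grammar with C' → C
I₀ = CLOSURE({ [C' → . C] }):
  [C' → . C] has the dot before C: add [C → . a], [C → .], [C → . C L f], [C → . L]
  [C → . L] has the dot before L: add [L → . C ; +], [L → . d C]
No further items can be added.

I₀ = { [C → . C L f], [C → . L], [C → . a], [C → .], [C' → . C], [L → . C ; +], [L → . d C] }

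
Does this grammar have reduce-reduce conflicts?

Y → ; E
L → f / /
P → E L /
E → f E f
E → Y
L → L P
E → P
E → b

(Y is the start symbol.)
A reduce-reduce conflict occurs when an LR(0) state has two complete items [A → α .] and [B → β .] — both call for a reduction, and with no lookahead the parser cannot choose between them.

Augment with Y' → Y and build the canonical LR(0) collection (I0 = CLOSURE({[Y' → . Y]}), then GOTO on every symbol after a dot until no new states appear). It has 17 states:
  I0: { [Y → . ; E], [Y' → . Y] }  — shift
  I1: { [E → . P], [E → . Y], [E → . b], [E → . f E f], [P → . E L /], [Y → . ; E], [Y → ; . E] }  — shift
  I2: { [Y' → Y .] }  — accept
  I3: { [L → . L P], [L → . f / /], [P → E . L /], [Y → ; E .] }  — shift, reduce
  I4: { [E → P .] }  — reduce
  I5: { [E → Y .] }  — reduce
  I6: { [E → b .] }  — reduce
  I7: { [E → . P], [E → . Y], [E → . b], [E → . f E f], [E → f . E f], [P → . E L /], [Y → . ; E] }  — shift
  I8: { [E → f E . f], [L → . L P], [L → . f / /], [P → E . L /] }  — shift
  I9: { [E → . P], [E → . Y], [E → . b], [E → . f E f], [L → L . P], [P → . E L /], [P → E L . /], [Y → . ; E] }  — shift
  I10: { [E → f E f .], [L → f . / /] }  — shift, reduce
  I11: { [L → f / . /] }  — shift
  I12: { [L → f / / .] }  — reduce
  I13: { [P → E L / .] }  — reduce
  I14: { [L → . L P], [L → . f / /], [P → E . L /] }  — shift
  I15: { [E → P .], [L → L P .] }  — 2 reduces
  I16: { [L → f . / /] }  — shift

I15 contains complete items [E → P .], [L → L P .] — reduce-reduce conflict.

Answer: Yes — I15: [E → P .] vs [L → L P .]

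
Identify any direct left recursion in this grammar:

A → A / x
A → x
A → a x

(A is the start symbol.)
Yes, A is left-recursive

Direct left recursion occurs when N → N α for some non-terminal N (the right-hand side begins with the left-hand side itself).

A → A / x: LEFT RECURSIVE (starts with A)
A → x: starts with x
A → a x: starts with a

The grammar has direct left recursion on: A.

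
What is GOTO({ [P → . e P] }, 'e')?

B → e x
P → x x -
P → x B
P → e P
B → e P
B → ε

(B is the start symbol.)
{ [P → . e P], [P → . x B], [P → . x x -], [P → e . P] }

GOTO(I, 'e') = CLOSURE({ [A → αX.β] : [A → α.Xβ] ∈ I, X = 'e' })

Items with dot before 'e', with the dot advanced:
  [P → . e P] → [P → e . P]
Closure of the advanced items:
  [P → e . P] has the dot before P: add [P → . x x -], [P → . x B], [P → . e P]

GOTO = { [P → . e P], [P → . x B], [P → . x x -], [P → e . P] }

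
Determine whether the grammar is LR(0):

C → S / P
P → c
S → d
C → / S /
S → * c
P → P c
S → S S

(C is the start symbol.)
No. Shift-reduce conflict between [S → S S .] and [S → . * c]

A grammar is LR(0) if no state in the canonical LR(0) collection has:
  - both a shift item (dot before a terminal) and a complete item (shift-reduce conflict), or
  - two or more complete items (reduce-reduce conflict; the accept item [C' → C .] counts as a complete item here).

Augment with C' → C and build the canonical LR(0) collection (I0 = CLOSURE({[C' → . C]}), then GOTO on every symbol after a dot until no new states appear). It has 14 states:
  I0: { [C → . / S /], [C → . S / P], [C' → . C], [S → . * c], [S → . S S], [S → . d] }  — shift
  I1: { [S → * . c] }  — shift
  I2: { [C → / . S /], [S → . * c], [S → . S S], [S → . d] }  — shift
  I3: { [C' → C .] }  — accept
  I4: { [C → S . / P], [S → . * c], [S → . S S], [S → . d], [S → S . S] }  — shift
  I5: { [S → d .] }  — reduce
  I6: { [C → S / . P], [P → . P c], [P → . c] }  — shift
  I7: { [S → . * c], [S → . S S], [S → . d], [S → S . S], [S → S S .] }  — shift, reduce
  I8: { [C → S / P .], [P → P . c] }  — shift, reduce
  I9: { [P → c .] }  — reduce
  I10: { [P → P c .] }  — reduce
  I11: { [C → / S . /], [S → . * c], [S → . S S], [S → . d], [S → S . S] }  — shift
  I12: { [C → / S / .] }  — reduce
  I13: { [S → * c .] }  — reduce

Conflict in state I7:
  Shift-reduce conflict between [S → S S .] and [S → . * c]
So the grammar is NOT LR(0).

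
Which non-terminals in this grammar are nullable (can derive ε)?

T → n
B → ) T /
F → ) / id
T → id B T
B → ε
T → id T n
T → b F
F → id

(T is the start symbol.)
{ 'B' }

ε-productions: B → ε
So B is immediately nullable.
No further non-terminal can be added: every production for the remaining non-terminals contains a terminal or a non-nullable non-terminal.
Nullable = { 'B' }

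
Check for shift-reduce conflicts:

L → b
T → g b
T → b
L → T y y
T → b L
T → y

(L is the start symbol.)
Yes — I3: [L → b .] vs [L → . b]

A shift-reduce conflict occurs when an LR(0) state has both:
  - a complete (reduce) item [A → α .] (dot at the end), and
  - a shift item [B → β . c γ] (dot before a terminal).

Augment with L' → L and build the canonical LR(0) collection (I0 = CLOSURE({[L' → . L]}), then GOTO on every symbol after a dot until no new states appear). It has 10 states:
  I0: { [L → . T y y], [L → . b], [L' → . L], [T → . b L], [T → . b], [T → . g b], [T → . y] }  — shift
  I1: { [L' → L .] }  — accept
  I2: { [L → T . y y] }  — shift
  I3: { [L → . T y y], [L → . b], [L → b .], [T → . b L], [T → . b], [T → . g b], [T → . y], [T → b . L], [T → b .] }  — shift, 2 reduces
  I4: { [T → g . b] }  — shift
  I5: { [T → y .] }  — reduce
  I6: { [T → g b .] }  — reduce
  I7: { [T → b L .] }  — reduce
  I8: { [L → T y . y] }  — shift
  I9: { [L → T y y .] }  — reduce

I3 contains reduce items [L → b .], [T → b .] and shift items [L → . b], [T → . b], [T → . b L], [T → . g b], [T → . y] — shift-reduce conflict.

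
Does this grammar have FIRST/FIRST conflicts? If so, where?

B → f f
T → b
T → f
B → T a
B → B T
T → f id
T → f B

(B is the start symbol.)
Yes. B → f f / B → T a on { 'f' }; B → f f / B → B T on { 'f' }; B → T a / B → B T on { 'b', 'f' }; T → f / T → f id on { 'f' }; T → f / T → f B on { 'f' }; T → f id / T → f B on { 'f' }

A FIRST/FIRST conflict occurs when two productions N → α and N → β for the same non-terminal have FIRST(α) ∩ FIRST(β) ≠ ∅ (with ε ∈ FIRST of a nullable right-hand side, so two nullable alternatives also conflict).

FIRST sets of the non-terminals at (or reachable through a nullable prefix from) the front of some alternative:
  FIRST(T) = { 'b', 'f' }
  FIRST(B) = { 'b', 'f' }

Productions for B:
  B → f f: FIRST = { 'f' }
  B → T a: FIRST = { 'b', 'f' }
  B → B T: FIRST = { 'b', 'f' }
Productions for T:
  T → b: FIRST = { 'b' }
  T → f: FIRST = { 'f' }
  T → f id: FIRST = { 'f' }
  T → f B: FIRST = { 'f' }

Conflict for B: B → f f and B → T a
  Overlap: { 'f' }
Conflict for B: B → f f and B → B T
  Overlap: { 'f' }
Conflict for B: B → T a and B → B T
  Overlap: { 'b', 'f' }
Conflict for T: T → f and T → f id
  Overlap: { 'f' }
Conflict for T: T → f and T → f B
  Overlap: { 'f' }
Conflict for T: T → f id and T → f B
  Overlap: { 'f' }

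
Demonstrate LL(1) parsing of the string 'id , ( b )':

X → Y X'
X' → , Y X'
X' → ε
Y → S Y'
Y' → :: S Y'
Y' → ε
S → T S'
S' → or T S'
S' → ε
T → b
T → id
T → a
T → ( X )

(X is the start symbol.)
LL(1) parsing maintains a stack (initially the start symbol over $) and the input. At each step: if the stack top is a terminal, match it against the current input token; if it is a non-terminal N, replace it with the RHS of M[N, lookahead] (the unique production whose predict set contains the lookahead).

Stack is shown with the top on the left.

Stack                    Input         Action
---------------------------------------------
X $                      id , ( b ) $  output X → Y X'
Y X' $                   id , ( b ) $  output Y → S Y'
S Y' X' $                id , ( b ) $  output S → T S'
T S' Y' X' $             id , ( b ) $  output T → id
id S' Y' X' $            id , ( b ) $  match 'id'
S' Y' X' $               , ( b ) $     output S' → ε
Y' X' $                  , ( b ) $     output Y' → ε
X' $                     , ( b ) $     output X' → , Y X'
, Y X' $                 , ( b ) $     match ','
Y X' $                   ( b ) $       output Y → S Y'
S Y' X' $                ( b ) $       output S → T S'
T S' Y' X' $             ( b ) $       output T → ( X )
( X ) S' Y' X' $         ( b ) $       match '('
X ) S' Y' X' $           b ) $         output X → Y X'
Y X' ) S' Y' X' $        b ) $         output Y → S Y'
S Y' X' ) S' Y' X' $     b ) $         output S → T S'
T S' Y' X' ) S' Y' X' $  b ) $         output T → b
b S' Y' X' ) S' Y' X' $  b ) $         match 'b'
S' Y' X' ) S' Y' X' $    ) $           output S' → ε
Y' X' ) S' Y' X' $       ) $           output Y' → ε
X' ) S' Y' X' $          ) $           output X' → ε
) S' Y' X' $             ) $           match ')'
S' Y' X' $               $             output S' → ε
Y' X' $                  $             output Y' → ε
X' $                     $             output X' → ε
$                        $             accept

The string is accepted.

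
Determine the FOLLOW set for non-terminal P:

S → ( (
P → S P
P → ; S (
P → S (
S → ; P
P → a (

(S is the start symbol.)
{ $, '(', ';', 'a' }

In P → S P: P is at the end; this adds FOLLOW(P) to itself — nothing new
In S → ; P: P is at the end, add FOLLOW(S)

The FOLLOW sets referred to above (computed the same way, to a fixed point):
  FOLLOW(S) = { $, '(', ';', 'a' }

Taking the union: FOLLOW(P) = { $, '(', ';', 'a' }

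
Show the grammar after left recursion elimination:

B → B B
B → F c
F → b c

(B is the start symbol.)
B → F c B'
B' → B B'
B' → ε
F → b c

B is directly left-recursive. The standard transformation for
  A → A α₁ | ... | A α_m | β₁ | ... | β_n
is
  A  → β₁ A' | ... | β_n A'
  A' → α₁ A' | ... | α_m A' | ε

B → F c becomes B → F c B'
B → B B becomes B' → B B'
Add B' → ε

Productions for other non-terminals are unchanged:
  F → b c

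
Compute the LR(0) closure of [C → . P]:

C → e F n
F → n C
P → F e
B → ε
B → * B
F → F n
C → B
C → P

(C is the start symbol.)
{ [C → . P], [F → . F n], [F → . n C], [P → . F e] }

To compute CLOSURE, for each item [A → α.Bβ] where B is a non-terminal, add [B → .γ] for all productions B → γ; repeat for the newly added items until nothing changes.

Start with: [C → . P]
  [C → . P] has the dot before P: add [P → . F e]
  [P → . F e] has the dot before F: add [F → . n C], [F → . F n]
No further items can be added.

CLOSURE = { [C → . P], [F → . F n], [F → . n C], [P → . F e] }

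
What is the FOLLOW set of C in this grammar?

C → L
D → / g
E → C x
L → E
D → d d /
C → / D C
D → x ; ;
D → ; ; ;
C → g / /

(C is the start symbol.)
To compute FOLLOW(C), find every occurrence of C on a right-hand side N → α C β: add FIRST(β) \ {ε}, and if β is empty or nullable also add FOLLOW(N). Iterate to a fixed point.

C is the start symbol, so $ ∈ FOLLOW(C).
In E → C x: C is followed by x, add FIRST(x) \ {ε} = { 'x' }
In C → / D C: C is at the end; this adds FOLLOW(C) to itself — nothing new

Taking the union: FOLLOW(C) = { $, 'x' }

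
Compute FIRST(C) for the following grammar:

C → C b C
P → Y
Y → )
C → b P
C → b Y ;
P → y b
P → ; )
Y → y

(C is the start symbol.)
From C → C b C:
  - C is the symbol being defined: contributes nothing new
    C is not nullable, so stop
From C → b P:
  - b is a terminal: add 'b' and stop
From C → b Y ;:
  - b is a terminal: add 'b' and stop

Collecting: FIRST(C) = { 'b' }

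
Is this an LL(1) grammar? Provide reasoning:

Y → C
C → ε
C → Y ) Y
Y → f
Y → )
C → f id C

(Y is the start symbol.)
A grammar is LL(1) if for each non-terminal N with multiple productions, the predict sets of those productions are pairwise disjoint, where PREDICT(N → α) = (FIRST(α) \ {ε}) ∪ (FOLLOW(N) if α ⇒* ε).

Relevant sets:
  FIRST(C) = { ')', 'f', ε }
  FIRST(Y) = { ')', 'f', ε }
  FOLLOW(Y) = { $, ')' }
  FOLLOW(C) = { $, ')' }

For Y:
  PREDICT(Y → C) = { $, ')', 'f' }
  PREDICT(Y → f) = { 'f' }
  PREDICT(Y → ')') = { ')' }
For C:
  PREDICT(C → ε) = { $, ')' }
  PREDICT(C → Y ')' Y) = { ')', 'f' }
  PREDICT(C → f id C) = { 'f' }

Conflict found: Predict set conflict for Y: { 'f' }
The grammar is NOT LL(1).

Answer: No. Predict set conflict for Y: { 'f' }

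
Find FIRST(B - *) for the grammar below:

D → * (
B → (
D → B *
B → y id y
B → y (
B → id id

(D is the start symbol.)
FIRST sets of the non-terminals involved (from the grammar, by fixed-point iteration):
  FIRST(B) = { '(', 'id', 'y' }

To compute FIRST(B - *), process the symbols left to right:
Symbol B is a non-terminal. Add FIRST(B) \ {ε} = { '(', 'id', 'y' }
B is not nullable (ε ∉ FIRST(B)), so stop here.
FIRST(B - *) = { '(', 'id', 'y' }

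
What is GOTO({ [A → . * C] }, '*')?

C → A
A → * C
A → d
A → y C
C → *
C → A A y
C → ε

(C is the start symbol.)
{ [A → * . C], [A → . * C], [A → . d], [A → . y C], [C → . *], [C → . A A y], [C → . A], [C → .] }

GOTO(I, '*') = CLOSURE({ [A → αX.β] : [A → α.Xβ] ∈ I, X = '*' })

Items with dot before '*', with the dot advanced:
  [A → . * C] → [A → * . C]
Closure of the advanced items:
  [A → * . C] has the dot before C: add [C → . A], [C → . *], [C → . A A y], [C → .]
  [C → . A] has the dot before A: add [A → . * C], [A → . d], [A → . y C]

GOTO = { [A → * . C], [A → . * C], [A → . d], [A → . y C], [C → . *], [C → . A A y], [C → . A], [C → .] }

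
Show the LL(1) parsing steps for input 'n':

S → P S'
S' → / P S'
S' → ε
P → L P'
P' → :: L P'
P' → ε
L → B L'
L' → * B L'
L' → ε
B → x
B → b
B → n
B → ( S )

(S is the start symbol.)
Stack is shown with the top on the left.

Stack         Input  Action
---------------------------
S $           n $    output S → P S'
P S' $        n $    output P → L P'
L P' S' $     n $    output L → B L'
B L' P' S' $  n $    output B → n
n L' P' S' $  n $    match 'n'
L' P' S' $    $      output L' → ε
P' S' $       $      output P' → ε
S' $          $      output S' → ε
$             $      accept

The string is accepted.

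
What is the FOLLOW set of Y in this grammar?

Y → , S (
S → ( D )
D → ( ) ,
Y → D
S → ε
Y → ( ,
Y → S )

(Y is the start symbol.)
Y is the start symbol, so $ ∈ FOLLOW(Y).
Y does not occur on any right-hand side.

Taking the union: FOLLOW(Y) = { $ }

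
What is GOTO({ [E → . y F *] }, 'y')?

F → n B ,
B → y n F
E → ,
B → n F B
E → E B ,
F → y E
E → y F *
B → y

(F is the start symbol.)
GOTO(I, 'y') = CLOSURE({ [A → αX.β] : [A → α.Xβ] ∈ I, X = 'y' })

Items with dot before 'y', with the dot advanced:
  [E → . y F *] → [E → y . F *]
Closure of the advanced items:
  [E → y . F *] has the dot before F: add [F → . n B ,], [F → . y E]

GOTO = { [E → y . F *], [F → . n B ,], [F → . y E] }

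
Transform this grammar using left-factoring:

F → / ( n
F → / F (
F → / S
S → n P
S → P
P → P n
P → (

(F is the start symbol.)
F → / F'
F' → ( n
F' → F (
F' → S
S → n P
S → P
P → P n
P → (

Left-factoring transforms A → αβ₁ | αβ₂ into A → αA' and A' → β₁ | β₂
(α is the longest common prefix among the alternatives). Repeat until
no nonterminal has two alternatives with a common prefix.

Round 1: F has alternatives sharing prefix '/'. Introduce F': F → / F'
  Add: F' → ( n
  Add: F' → F (
  Add: F' → S

No remaining common prefixes — done.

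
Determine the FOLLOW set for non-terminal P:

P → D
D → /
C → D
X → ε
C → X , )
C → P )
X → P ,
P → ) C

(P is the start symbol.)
To compute FOLLOW(P), find every occurrence of P on a right-hand side N → α P β: add FIRST(β) \ {ε}, and if β is empty or nullable also add FOLLOW(N). Iterate to a fixed point.

P is the start symbol, so $ ∈ FOLLOW(P).
In C → P ): P is followed by ')', add FIRST(')') \ {ε} = { ')' }
In X → P ,: P is followed by ',', add FIRST(',') \ {ε} = { ',' }

Taking the union: FOLLOW(P) = { $, ')', ',' }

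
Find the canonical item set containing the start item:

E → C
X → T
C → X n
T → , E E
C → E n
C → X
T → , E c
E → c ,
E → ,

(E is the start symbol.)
{ [C → . E n], [C → . X n], [C → . X], [E → . ,], [E → . C], [E → . c ,], [E' → . E], [T → . , E E], [T → . , E c], [X → . T] }

First, augment the grammar with E' → E
I₀ = CLOSURE({ [E' → . E] }):
  [E' → . E] has the dot before E: add [E → . C], [E → . c ,], [E → . ,]
  [E → . C] has the dot before C: add [C → . X n], [C → . E n], [C → . X]
  [C → . X n] has the dot before X: add [X → . T]
  [X → . T] has the dot before T: add [T → . , E E], [T → . , E c]
No further items can be added.

I₀ = { [C → . E n], [C → . X n], [C → . X], [E → . ,], [E → . C], [E → . c ,], [E' → . E], [T → . , E E], [T → . , E c], [X → . T] }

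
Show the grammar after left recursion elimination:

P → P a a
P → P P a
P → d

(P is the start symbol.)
P → d P'
P' → a a P'
P' → P a P'
P' → ε

P is directly left-recursive. The standard transformation for
  A → A α₁ | ... | A α_m | β₁ | ... | β_n
is
  A  → β₁ A' | ... | β_n A'
  A' → α₁ A' | ... | α_m A' | ε

P → d becomes P → d P'
P → P a a becomes P' → a a P'
P → P P a becomes P' → P a P'
Add P' → ε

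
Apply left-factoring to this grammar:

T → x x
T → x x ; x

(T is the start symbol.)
Left-factoring transforms A → αβ₁ | αβ₂ into A → αA' and A' → β₁ | β₂
(α is the longest common prefix among the alternatives). Repeat until
no nonterminal has two alternatives with a common prefix.

Round 1: T has alternatives sharing prefix 'x x'. Introduce T': T → x x T'
  Add: T' → ε
  Add: T' → ; x

No remaining common prefixes — done.

Resulting grammar:
T → x x T'
T' → ε
T' → ; x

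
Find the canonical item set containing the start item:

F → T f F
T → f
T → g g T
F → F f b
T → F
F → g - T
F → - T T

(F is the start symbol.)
{ [F → . - T T], [F → . F f b], [F → . T f F], [F → . g - T], [F' → . F], [T → . F], [T → . f], [T → . g g T] }

First, augment the grammar with F' → F
I₀ = CLOSURE({ [F' → . F] }):
  [F' → . F] has the dot before F: add [F → . T f F], [F → . F f b], [F → . g - T], [F → . - T T]
  [F → . T f F] has the dot before T: add [T → . f], [T → . g g T], [T → . F]
No further items can be added.

I₀ = { [F → . - T T], [F → . F f b], [F → . T f F], [F → . g - T], [F' → . F], [T → . F], [T → . f], [T → . g g T] }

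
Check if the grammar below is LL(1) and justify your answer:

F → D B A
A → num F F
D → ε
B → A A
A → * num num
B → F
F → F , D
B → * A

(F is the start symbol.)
No. Predict set conflict for F: { '*', 'num' }

Relevant sets:
  FIRST(D) = { ε }
  FIRST(B) = { '*', 'num' }
  FIRST(F) = { '*', 'num' }
  FIRST(A) = { '*', 'num' }

For F:
  PREDICT(F → D B A) = { '*', 'num' }
  PREDICT(F → F ',' D) = { '*', 'num' }
For A:
  PREDICT(A → num F F) = { 'num' }
  PREDICT(A → '*' num num) = { '*' }
For B:
  PREDICT(B → A A) = { '*', 'num' }
  PREDICT(B → F) = { '*', 'num' }
  PREDICT(B → '*' A) = { '*' }
D has a single production, so nothing to check there.

Conflict found: Predict set conflict for F: { '*', 'num' }
The grammar is NOT LL(1).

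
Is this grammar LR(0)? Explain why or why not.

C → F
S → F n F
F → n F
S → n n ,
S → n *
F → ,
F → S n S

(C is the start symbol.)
A grammar is LR(0) if no state in the canonical LR(0) collection has:
  - both a shift item (dot before a terminal) and a complete item (shift-reduce conflict), or
  - two or more complete items (reduce-reduce conflict; the accept item [C' → C .] counts as a complete item here).

Augment with C' → C and build the canonical LR(0) collection (I0 = CLOSURE({[C' → . C]}), then GOTO on every symbol after a dot until no new states appear). It has 15 states:
  I0: { [C → . F], [C' → . C], [F → . ,], [F → . S n S], [F → . n F], [S → . F n F], [S → . n *], [S → . n n ,] }  — shift
  I1: { [F → , .] }  — reduce
  I2: { [C' → C .] }  — accept
  I3: { [C → F .], [S → F . n F] }  — shift, reduce
  I4: { [F → S . n S] }  — shift
  I5: { [F → . ,], [F → . S n S], [F → . n F], [F → n . F], [S → . F n F], [S → . n *], [S → . n n ,], [S → n . *], [S → n . n ,] }  — shift
  I6: { [S → n * .] }  — reduce
  I7: { [F → n F .], [S → F . n F] }  — shift, reduce
  I8: { [F → . ,], [F → . S n S], [F → . n F], [F → n . F], [S → . F n F], [S → . n *], [S → . n n ,], [S → n . *], [S → n . n ,], [S → n n . ,] }  — shift
  I9: { [F → , .], [S → n n , .] }  — 2 reduces
  I10: { [F → . ,], [F → . S n S], [F → . n F], [S → . F n F], [S → . n *], [S → . n n ,], [S → F n . F] }  — shift
  I11: { [S → F . n F], [S → F n F .] }  — shift, reduce
  I12: { [F → . ,], [F → . S n S], [F → . n F], [F → S n . S], [S → . F n F], [S → . n *], [S → . n n ,] }  — shift
  I13: { [S → F . n F] }  — shift
  I14: { [F → S . n S], [F → S n S .] }  — shift, reduce

Conflict in state I3:
  Shift-reduce conflict between [C → F .] and [S → F . n F]
So the grammar is NOT LR(0).

Answer: No. Shift-reduce conflict between [C → F .] and [S → F . n F]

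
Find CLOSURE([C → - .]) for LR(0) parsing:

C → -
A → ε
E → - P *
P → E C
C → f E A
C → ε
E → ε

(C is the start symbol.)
To compute CLOSURE, for each item [A → α.Bβ] where B is a non-terminal, add [B → .γ] for all productions B → γ; repeat for the newly added items until nothing changes.

Start with: [C → - .]
The dot is at the end, so nothing is added.

CLOSURE = { [C → - .] }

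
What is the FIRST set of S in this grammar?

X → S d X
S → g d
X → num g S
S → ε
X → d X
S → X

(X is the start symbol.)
{ 'd', 'g', 'num', ε }

To compute FIRST(S), examine every production with S on the left-hand side, reading each right-hand side left to right until a non-nullable symbol is reached.

FIRST sets of the other non-terminals involved (by the same procedure, iterated to a fixed point):
  FIRST(X) = { 'd', 'g', 'num' }

From S → g d:
  - g is a terminal: add 'g' and stop
From S → ε:
  - ε-production, so ε ∈ FIRST(S)
From S → X:
  - X is a non-terminal: add FIRST(X) \ {ε} = { 'd', 'g', 'num' }
    X is not nullable, so stop

Collecting: FIRST(S) = { 'd', 'g', 'num', ε }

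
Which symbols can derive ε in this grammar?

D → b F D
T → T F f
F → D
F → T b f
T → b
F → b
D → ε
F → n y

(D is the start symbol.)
{ 'D', 'F' }

ε-productions: D → ε
So D is immediately nullable.
F → D: every symbol on the right is nullable, so F is nullable too.
No further non-terminal can be added: every production for the remaining non-terminals contains a terminal or a non-nullable non-terminal.
Nullable = { 'D', 'F' }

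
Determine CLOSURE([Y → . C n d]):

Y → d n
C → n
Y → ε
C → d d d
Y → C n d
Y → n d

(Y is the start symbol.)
Start with: [Y → . C n d]
  [Y → . C n d] has the dot before C: add [C → . n], [C → . d d d]
No further items can be added.

CLOSURE = { [C → . d d d], [C → . n], [Y → . C n d] }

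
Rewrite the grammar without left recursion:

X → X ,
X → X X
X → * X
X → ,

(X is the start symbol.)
X is directly left-recursive. The standard transformation for
  A → A α₁ | ... | A α_m | β₁ | ... | β_n
is
  A  → β₁ A' | ... | β_n A'
  A' → α₁ A' | ... | α_m A' | ε

X → * X becomes X → * X X'
X → , becomes X → , X'
X → X , becomes X' → , X'
X → X X becomes X' → X X'
Add X' → ε

Resulting grammar:
X → * X X'
X → , X'
X' → , X'
X' → X X'
X' → ε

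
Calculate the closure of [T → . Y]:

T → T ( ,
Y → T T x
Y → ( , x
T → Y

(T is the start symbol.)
To compute CLOSURE, for each item [A → α.Bβ] where B is a non-terminal, add [B → .γ] for all productions B → γ; repeat for the newly added items until nothing changes.

Start with: [T → . Y]
  [T → . Y] has the dot before Y: add [Y → . T T x], [Y → . ( , x]
  [Y → . T T x] has the dot before T: add [T → . T ( ,]
No further items can be added.

CLOSURE = { [T → . T ( ,], [T → . Y], [Y → . ( , x], [Y → . T T x] }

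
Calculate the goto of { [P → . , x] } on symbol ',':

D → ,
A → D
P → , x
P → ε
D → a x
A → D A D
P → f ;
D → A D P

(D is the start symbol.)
{ [P → , . x] }

GOTO(I, ',') = CLOSURE({ [A → αX.β] : [A → α.Xβ] ∈ I, X = ',' })

Items with dot before ',', with the dot advanced:
  [P → . , x] → [P → , . x]
Closure adds nothing (no advanced item has the dot before a non-terminal).

GOTO = { [P → , . x] }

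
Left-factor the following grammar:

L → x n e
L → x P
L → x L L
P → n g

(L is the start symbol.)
L → x L'
L' → n e
L' → P
L' → L L
P → n g

Left-factoring transforms A → αβ₁ | αβ₂ into A → αA' and A' → β₁ | β₂
(α is the longest common prefix among the alternatives). Repeat until
no nonterminal has two alternatives with a common prefix.

Round 1: L has alternatives sharing prefix 'x'. Introduce L': L → x L'
  Add: L' → n e
  Add: L' → P
  Add: L' → L L

No remaining common prefixes — done.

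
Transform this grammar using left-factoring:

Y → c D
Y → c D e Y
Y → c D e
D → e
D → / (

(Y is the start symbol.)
Left-factoring transforms A → αβ₁ | αβ₂ into A → αA' and A' → β₁ | β₂
(α is the longest common prefix among the alternatives). Repeat until
no nonterminal has two alternatives with a common prefix.

Round 1: Y has alternatives sharing prefix 'c D'. Introduce Y': Y → c D Y'
  Add: Y' → ε
  Add: Y' → e Y
  Add: Y' → e

Round 2: Y' has alternatives sharing prefix 'e'. Introduce Y'': Y' → e Y''
  Add: Y'' → Y
  Add: Y'' → ε

No remaining common prefixes — done.

Resulting grammar:
Y → c D Y'
Y' → ε
Y' → e Y''
Y'' → Y
Y'' → ε
D → e
D → / (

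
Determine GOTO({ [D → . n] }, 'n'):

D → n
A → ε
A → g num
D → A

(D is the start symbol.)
GOTO(I, 'n') = CLOSURE({ [A → αX.β] : [A → α.Xβ] ∈ I, X = 'n' })

Items with dot before 'n', with the dot advanced:
  [D → . n] → [D → n .]
Closure adds nothing (no advanced item has the dot before a non-terminal).

GOTO = { [D → n .] }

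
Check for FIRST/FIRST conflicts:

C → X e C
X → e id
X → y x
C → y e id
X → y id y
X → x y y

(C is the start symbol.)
FIRST sets of the non-terminals at (or reachable through a nullable prefix from) the front of some alternative:
  FIRST(X) = { 'e', 'x', 'y' }

Productions for C:
  C → X e C: FIRST = { 'e', 'x', 'y' }
  C → y e id: FIRST = { 'y' }
Productions for X:
  X → e id: FIRST = { 'e' }
  X → y x: FIRST = { 'y' }
  X → y id y: FIRST = { 'y' }
  X → x y y: FIRST = { 'x' }

Conflict for C: C → X e C and C → y e id
  Overlap: { 'y' }
Conflict for X: X → y x and X → y id y
  Overlap: { 'y' }

Answer: Yes. C → X e C / C → y e id on { 'y' }; X → y x / X → y id y on { 'y' }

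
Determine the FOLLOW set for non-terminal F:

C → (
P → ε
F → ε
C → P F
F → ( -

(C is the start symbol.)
{ $ }

To compute FOLLOW(F), find every occurrence of F on a right-hand side N → α F β: add FIRST(β) \ {ε}, and if β is empty or nullable also add FOLLOW(N). Iterate to a fixed point.

In C → P F: F is at the end, add FOLLOW(C)

The FOLLOW sets referred to above (computed the same way, to a fixed point):
  FOLLOW(C) = { $ }

Taking the union: FOLLOW(F) = { $ }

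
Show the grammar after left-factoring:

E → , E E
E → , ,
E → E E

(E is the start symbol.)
E → , E'
E' → E E
E' → ,
E → E E

Left-factoring transforms A → αβ₁ | αβ₂ into A → αA' and A' → β₁ | β₂
(α is the longest common prefix among the alternatives). Repeat until
no nonterminal has two alternatives with a common prefix.

Round 1: E has alternatives sharing prefix ','. Introduce E': E → , E'
  Add: E' → E E
  Add: E' → ,

No remaining common prefixes — done.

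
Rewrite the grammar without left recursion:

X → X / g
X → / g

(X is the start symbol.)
X is directly left-recursive. The standard transformation for
  A → A α₁ | ... | A α_m | β₁ | ... | β_n
is
  A  → β₁ A' | ... | β_n A'
  A' → α₁ A' | ... | α_m A' | ε

X → / g becomes X → / g X'
X → X / g becomes X' → / g X'
Add X' → ε

Resulting grammar:
X → / g X'
X' → / g X'
X' → ε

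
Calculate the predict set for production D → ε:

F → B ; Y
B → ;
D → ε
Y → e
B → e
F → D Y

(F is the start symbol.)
PREDICT(D → ε) = (FIRST(RHS) \ {ε}) ∪ (FOLLOW(D) if ε ∈ FIRST(RHS), i.e. RHS ⇒* ε)
The right-hand side is ε (FIRST(ε) = { ε }), so the predict set is FOLLOW(D) = { 'e' }
PREDICT(D → ε) = { 'e' }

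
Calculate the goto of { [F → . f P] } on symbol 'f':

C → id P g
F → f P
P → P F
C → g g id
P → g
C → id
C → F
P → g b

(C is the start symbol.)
{ [F → f . P], [P → . P F], [P → . g b], [P → . g] }

GOTO(I, 'f') = CLOSURE({ [A → αX.β] : [A → α.Xβ] ∈ I, X = 'f' })

Items with dot before 'f', with the dot advanced:
  [F → . f P] → [F → f . P]
Closure of the advanced items:
  [F → f . P] has the dot before P: add [P → . P F], [P → . g], [P → . g b]

GOTO = { [F → f . P], [P → . P F], [P → . g b], [P → . g] }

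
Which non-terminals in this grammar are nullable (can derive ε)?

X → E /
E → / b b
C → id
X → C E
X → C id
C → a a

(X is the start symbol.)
None

A non-terminal is nullable if it can derive ε (the empty string): either it has an ε-production, or it has a production whose right-hand side consists entirely of nullable non-terminals.

There are no ε-productions, so no non-terminal can derive ε.
No non-terminals are nullable.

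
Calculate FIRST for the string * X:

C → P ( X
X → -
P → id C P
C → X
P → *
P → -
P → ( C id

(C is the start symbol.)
To compute FIRST(* X), process the symbols left to right:
Symbol * is a terminal. Add '*' and stop.
FIRST(* X) = { '*' }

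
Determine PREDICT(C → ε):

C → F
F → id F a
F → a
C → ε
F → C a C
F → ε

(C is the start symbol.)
PREDICT(C → ε) = (FIRST(RHS) \ {ε}) ∪ (FOLLOW(C) if ε ∈ FIRST(RHS), i.e. RHS ⇒* ε)
The right-hand side is ε (FIRST(ε) = { ε }), so the predict set is FOLLOW(C) = { $, 'a' }
PREDICT(C → ε) = { $, 'a' }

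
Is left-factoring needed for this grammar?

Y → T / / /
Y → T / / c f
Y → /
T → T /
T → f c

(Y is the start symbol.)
Left-factoring is needed when two productions for the same non-terminal
share a common prefix on the right-hand side.

Productions for Y:
  Y → T / / /
  Y → T / / c f
  Y → /
Productions for T:
  T → T /
  T → f c

Found common prefix 'T / /' in productions for Y

Answer: Yes, Y has productions with common prefix 'T / /'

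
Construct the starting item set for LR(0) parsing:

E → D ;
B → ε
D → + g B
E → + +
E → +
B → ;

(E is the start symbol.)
{ [D → . + g B], [E → . + +], [E → . +], [E → . D ;], [E' → . E] }

First, augment the grammar with E' → E
I₀ = CLOSURE({ [E' → . E] }):
  [E' → . E] has the dot before E: add [E → . D ;], [E → . + +], [E → . +]
  [E → . D ;] has the dot before D: add [D → . + g B]
No further items can be added.

I₀ = { [D → . + g B], [E → . + +], [E → . +], [E → . D ;], [E' → . E] }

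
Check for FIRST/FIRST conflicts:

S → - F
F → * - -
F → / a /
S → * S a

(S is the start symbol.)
A FIRST/FIRST conflict occurs when two productions N → α and N → β for the same non-terminal have FIRST(α) ∩ FIRST(β) ≠ ∅ (with ε ∈ FIRST of a nullable right-hand side, so two nullable alternatives also conflict).

Productions for S:
  S → - F: FIRST = { '-' }
  S → * S a: FIRST = { '*' }
Productions for F:
  F → * - -: FIRST = { '*' }
  F → / a /: FIRST = { '/' }

All alternatives of each non-terminal have pairwise disjoint FIRST sets.

Answer: No FIRST/FIRST conflicts.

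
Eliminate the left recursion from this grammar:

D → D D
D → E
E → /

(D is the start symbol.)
D → E D'
D' → D D'
D' → ε
E → /

D is directly left-recursive. The standard transformation for
  A → A α₁ | ... | A α_m | β₁ | ... | β_n
is
  A  → β₁ A' | ... | β_n A'
  A' → α₁ A' | ... | α_m A' | ε

D → E becomes D → E D'
D → D D becomes D' → D D'
Add D' → ε

Productions for other non-terminals are unchanged:
  E → /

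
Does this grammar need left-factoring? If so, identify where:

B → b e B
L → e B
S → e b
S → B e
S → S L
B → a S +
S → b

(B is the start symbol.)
Left-factoring is needed when two productions for the same non-terminal
share a common prefix on the right-hand side.

Productions for B:
  B → b e B
  B → a S +
Productions for S:
  S → e b
  S → B e
  S → S L
  S → b

No common prefixes found.

Answer: No, left-factoring is not needed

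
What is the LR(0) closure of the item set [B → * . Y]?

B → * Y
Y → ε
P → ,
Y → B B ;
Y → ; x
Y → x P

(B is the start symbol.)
Start with: [B → * . Y]
  [B → * . Y] has the dot before Y: add [Y → .], [Y → . B B ;], [Y → . ; x], [Y → . x P]
  [Y → . B B ;] has the dot before B: add [B → . * Y]
No further items can be added.

CLOSURE = { [B → * . Y], [B → . * Y], [Y → . ; x], [Y → . B B ;], [Y → . x P], [Y → .] }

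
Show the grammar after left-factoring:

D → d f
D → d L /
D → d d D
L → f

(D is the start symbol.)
D → d D'
D' → f
D' → L /
D' → d D
L → f

Left-factoring transforms A → αβ₁ | αβ₂ into A → αA' and A' → β₁ | β₂
(α is the longest common prefix among the alternatives). Repeat until
no nonterminal has two alternatives with a common prefix.

Round 1: D has alternatives sharing prefix 'd'. Introduce D': D → d D'
  Add: D' → f
  Add: D' → L /
  Add: D' → d D

No remaining common prefixes — done.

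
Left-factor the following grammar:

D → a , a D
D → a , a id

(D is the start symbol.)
D → a , a D'
D' → D
D' → id

Left-factoring transforms A → αβ₁ | αβ₂ into A → αA' and A' → β₁ | β₂
(α is the longest common prefix among the alternatives). Repeat until
no nonterminal has two alternatives with a common prefix.

Round 1: D has alternatives sharing prefix 'a , a'. Introduce D': D → a , a D'
  Add: D' → D
  Add: D' → id

No remaining common prefixes — done.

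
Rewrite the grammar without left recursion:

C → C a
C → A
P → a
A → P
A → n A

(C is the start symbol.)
C is directly left-recursive. The standard transformation for
  A → A α₁ | ... | A α_m | β₁ | ... | β_n
is
  A  → β₁ A' | ... | β_n A'
  A' → α₁ A' | ... | α_m A' | ε

C → A becomes C → A C'
C → C a becomes C' → a C'
Add C' → ε

Productions for other non-terminals are unchanged:
  P → a
  A → P
  A → n A

Resulting grammar:
C → A C'
C' → a C'
C' → ε
P → a
A → P
A → n A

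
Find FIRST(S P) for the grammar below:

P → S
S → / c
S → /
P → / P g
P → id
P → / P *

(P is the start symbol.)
FIRST sets of the non-terminals involved (from the grammar, by fixed-point iteration):
  FIRST(S) = { '/' }

To compute FIRST(S P), process the symbols left to right:
Symbol S is a non-terminal. Add FIRST(S) \ {ε} = { '/' }
S is not nullable (ε ∉ FIRST(S)), so stop here.
FIRST(S P) = { '/' }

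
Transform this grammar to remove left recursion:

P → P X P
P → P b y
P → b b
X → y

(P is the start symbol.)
P is directly left-recursive. The standard transformation for
  A → A α₁ | ... | A α_m | β₁ | ... | β_n
is
  A  → β₁ A' | ... | β_n A'
  A' → α₁ A' | ... | α_m A' | ε

P → b b becomes P → b b P'
P → P X P becomes P' → X P P'
P → P b y becomes P' → b y P'
Add P' → ε

Productions for other non-terminals are unchanged:
  X → y

Resulting grammar:
P → b b P'
P' → X P P'
P' → b y P'
P' → ε
X → y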